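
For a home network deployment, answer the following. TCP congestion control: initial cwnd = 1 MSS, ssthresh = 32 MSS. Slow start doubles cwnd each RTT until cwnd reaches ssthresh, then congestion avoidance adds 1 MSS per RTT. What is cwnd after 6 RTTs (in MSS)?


RTT 0: cwnd = 1 MSS (initial)
RTT 1: cwnd = 2 MSS (slow start, doubled)
RTT 2: cwnd = 4 MSS (slow start, doubled)
RTT 3: cwnd = 8 MSS (slow start, doubled)
RTT 4: cwnd = 16 MSS (slow start, doubled)
RTT 5: cwnd = 32 MSS (slow start, doubled)
RTT 6: cwnd = 33 MSS (congestion avoidance, +1)

33


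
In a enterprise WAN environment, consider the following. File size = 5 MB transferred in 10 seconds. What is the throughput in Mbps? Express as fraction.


Given: file = 5 MB, time = 10 s
File in Mb = 5 * 8 = 40 Mb
Throughput = 40 / 10 Mbps
Throughput = 4 Mbps

4


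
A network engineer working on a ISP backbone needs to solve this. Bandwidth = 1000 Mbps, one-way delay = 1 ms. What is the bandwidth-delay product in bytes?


Given: bandwidth = 1000 Mbps, delay = 1 ms
BDP in bits = 1000 * 10^6 * 1 / 1000
BDP in bits = 1000000
BDP in bytes = 1000000 / 8 = 125000

125000


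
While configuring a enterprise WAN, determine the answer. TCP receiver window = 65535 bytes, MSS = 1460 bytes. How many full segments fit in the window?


Given: RWND = 65535 bytes, MSS = 1460 bytes
Full segments = floor(RWND / MSS)
Full segments = floor(65535 / 1460)
Full segments = floor(44.887) = 44

44


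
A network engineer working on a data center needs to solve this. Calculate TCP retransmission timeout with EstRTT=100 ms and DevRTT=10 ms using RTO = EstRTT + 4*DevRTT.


Given: EstRTT = 100 ms, DevRTT = 10 ms
Timeout = EstRTT + 4 * DevRTT
4 * DevRTT = 4 * 10 = 40
Timeout = 100 + 40 = 140 ms

140


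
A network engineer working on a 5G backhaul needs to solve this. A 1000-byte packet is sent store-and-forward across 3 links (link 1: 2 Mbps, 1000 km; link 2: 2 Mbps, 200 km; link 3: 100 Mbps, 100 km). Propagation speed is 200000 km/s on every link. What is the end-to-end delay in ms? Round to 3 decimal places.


Packet = 1000 bytes = 8000 bits. Store-and-forward: sum (t_trans + t_prop) per link.
Link 1: t_trans = 8000/(2*10^6) s = 4.0000 ms; t_prop = 1000/200000 s = 5.0000 ms; subtotal = 9.0000 ms
Link 2: t_trans = 8000/(2*10^6) s = 4.0000 ms; t_prop = 200/200000 s = 1.0000 ms; subtotal = 5.0000 ms
Link 3: t_trans = 8000/(100*10^6) s = 0.0800 ms; t_prop = 100/200000 s = 0.5000 ms; subtotal = 0.5800 ms
End-to-end = 9.0000 + 5.0000 + 0.5800 = 14.5800 ms -> 14.580 ms (3 dp)

14.580


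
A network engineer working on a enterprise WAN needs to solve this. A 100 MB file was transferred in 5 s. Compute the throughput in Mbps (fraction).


Given: file = 100 MB, time = 5 s
File in Mb = 100 * 8 = 800 Mb
Throughput = 800 / 5 Mbps
Throughput = 160 Mbps

160


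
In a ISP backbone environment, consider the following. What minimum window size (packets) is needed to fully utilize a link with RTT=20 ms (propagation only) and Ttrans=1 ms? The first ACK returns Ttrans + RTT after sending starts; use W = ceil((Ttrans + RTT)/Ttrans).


Given: Ttrans = 1 ms, RTT = 20 ms (= 2 * Tprop, Tprop = 10 ms)
Time until first ACK returns = Ttrans + RTT = 1 + 20 = 21 ms
Need W * Ttrans >= Ttrans + RTT  ->  W >= (Ttrans + RTT) / Ttrans
(Ttrans + RTT) / Ttrans = 21 / 1 = 21
W_min = ceil(21) = 21

21


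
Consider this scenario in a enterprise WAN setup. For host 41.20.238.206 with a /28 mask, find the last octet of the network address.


Given: IP = 41.20.238.206, prefix = /28
Subnet mask = 255.255.255.240
Last octet of IP: 206
Last octet of mask: 240
Network last octet = 206 AND 240 = 192

192


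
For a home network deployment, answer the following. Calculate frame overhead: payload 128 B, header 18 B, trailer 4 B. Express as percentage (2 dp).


Given: payload = 128 B, header = 18 B, trailer = 4 B
Overhead bytes = header + trailer = 18 + 4 = 22
Total frame = payload + overhead = 128 + 22 = 150
Overhead % = 22 / 150 * 100 = 14.6667% -> 14.67% (2 dp)

14.67


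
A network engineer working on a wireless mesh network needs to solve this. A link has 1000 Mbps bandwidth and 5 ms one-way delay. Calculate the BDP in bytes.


Given: bandwidth = 1000 Mbps, delay = 5 ms
BDP in bits = 1000 * 10^6 * 5 / 1000
BDP in bits = 5000000
BDP in bytes = 5000000 / 8 = 625000

625000


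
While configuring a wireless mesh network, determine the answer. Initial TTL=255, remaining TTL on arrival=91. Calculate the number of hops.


Given: initial TTL = 255, received TTL = 91
Hops = initial TTL - received TTL
Hops = 255 - 91 = 164

164


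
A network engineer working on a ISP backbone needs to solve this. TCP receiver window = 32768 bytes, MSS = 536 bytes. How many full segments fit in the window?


Given: RWND = 32768 bytes, MSS = 536 bytes
Full segments = floor(RWND / MSS)
Full segments = floor(32768 / 536)
Full segments = floor(61.1343) = 61

61


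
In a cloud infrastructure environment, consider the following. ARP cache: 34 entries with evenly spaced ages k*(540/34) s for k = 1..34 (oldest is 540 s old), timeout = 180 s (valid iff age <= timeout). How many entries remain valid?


Ages are k * 540/34 s for k = 1..34 (spacing = 15.8824 s).
Entry k is valid iff k * 540/34 <= 180 iff k <= 34 * 180 / 540 = 11.3333
n_valid = floor(11.3333) = 11
(n_stale = 34 - 11 = 23)

11


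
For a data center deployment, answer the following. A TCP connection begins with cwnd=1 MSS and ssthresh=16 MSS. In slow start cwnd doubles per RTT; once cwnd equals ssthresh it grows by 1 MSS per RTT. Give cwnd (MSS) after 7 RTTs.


RTT 0: cwnd = 1 MSS (initial)
RTT 1: cwnd = 2 MSS (slow start, doubled)
RTT 2: cwnd = 4 MSS (slow start, doubled)
RTT 3: cwnd = 8 MSS (slow start, doubled)
RTT 4: cwnd = 16 MSS (slow start, doubled)
RTT 5: cwnd = 17 MSS (congestion avoidance, +1)
RTT 6: cwnd = 18 MSS (congestion avoidance, +1)
RTT 7: cwnd = 19 MSS (congestion avoidance, +1)

19


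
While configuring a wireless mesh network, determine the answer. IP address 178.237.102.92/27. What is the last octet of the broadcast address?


Given: IP = 178.237.102.92, prefix = /27
Host bits = 32 - 27 = 5
Network last octet = 92 AND mask = 64
Host part size = 2^5 - 1 = 31
Broadcast last octet = 64 OR 31 = 95

95


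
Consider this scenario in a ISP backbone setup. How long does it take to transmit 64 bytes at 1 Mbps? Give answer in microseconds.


Given: packet = 64 bytes, bandwidth = 1 Mbps
Packet in bits = 64 * 8 = 512 bits
Bandwidth = 1 * 10^6 = 1000000 bps
Time = 512 / 1000000 seconds
Time in us = 512 * 10^6 / 1000000 = 512

512


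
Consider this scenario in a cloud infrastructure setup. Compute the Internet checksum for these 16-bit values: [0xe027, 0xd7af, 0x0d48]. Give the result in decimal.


Given words: [0xe027, 0xd7af, 0x0d48]
Step 1: Sum all words
Raw sum = 57383 + 55215 + 3400 = 115998
Step 2: Fold carry: (50462 + 1) = 50463
One's complement = ~50463 & 0xFFFF = 15072

15072


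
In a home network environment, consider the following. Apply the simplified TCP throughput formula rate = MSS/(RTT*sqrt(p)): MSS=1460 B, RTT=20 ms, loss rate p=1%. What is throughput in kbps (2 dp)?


Given: MSS = 1460 bytes, RTT = 20 ms, loss = 1%
RTT in seconds = 20 / 1000 = 0.02
Loss rate = 1% = 0.01
sqrt(loss) = sqrt(0.01) = 0.1
Throughput (bytes/s) = 1460 / (0.02 * 0.1) = 730000.0000
Throughput (kbps) = 730000.0000 * 8 / 1000 = 5840.000000 -> 5840.00 kbps (2 dp)

5840.00


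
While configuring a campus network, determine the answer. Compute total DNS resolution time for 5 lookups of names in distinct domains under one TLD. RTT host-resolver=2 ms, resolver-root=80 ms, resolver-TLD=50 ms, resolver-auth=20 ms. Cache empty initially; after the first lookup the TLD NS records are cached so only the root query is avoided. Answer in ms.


Lookup 1 (cold cache): local + root + TLD + auth = 2 + 80 + 50 + 20 = 152 ms
Lookups 2..5 (TLD NS cached -> skip root; new domain -> still ask TLD and auth): local + TLD + auth = 2 + 50 + 20 = 72 ms each
Remaining 4 lookups: 4 * 72 = 288 ms
Total = 152 + 288 = 440 ms

440


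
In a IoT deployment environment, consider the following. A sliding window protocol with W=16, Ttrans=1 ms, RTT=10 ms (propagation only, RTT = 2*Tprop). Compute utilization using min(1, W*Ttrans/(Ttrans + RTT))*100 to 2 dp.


Given: W = 16, Ttrans = 1 ms, RTT = 10 ms (= 2 * Tprop, Tprop = 5 ms)
Cycle time = Ttrans + RTT = 1 + 10 = 11 ms (first packet sent until its ACK returns)
W * Ttrans = 16 * 1 = 16 ms of sending per cycle
W * Ttrans / (Ttrans + RTT) = 16 / 11 = 1.454545
U = min(1, 1.454545) = 1.000000
U% = 100.00%

100.00


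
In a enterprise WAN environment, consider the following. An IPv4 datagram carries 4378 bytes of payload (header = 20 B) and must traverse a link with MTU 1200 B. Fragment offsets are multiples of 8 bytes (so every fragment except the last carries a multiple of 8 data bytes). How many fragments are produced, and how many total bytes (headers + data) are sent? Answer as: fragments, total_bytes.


Max data per non-final fragment = floor((MTU - header)/8)*8 = floor((1200 - 20)/8)*8 = floor(1180/8)*8 = 1176 B
Final fragment needs no 8-byte alignment: it can carry up to MTU - header = 1180 B
Non-final fragments needed = ceil((payload - 1180) / 1176) = ceil(3198/1176) = ceil(2.7194) = 3
Number of fragments = 3 + 1 = 4
Fragment sizes (data): 3 * 1176 B + 850 B (last, 850 <= 1180 OK)
Total bytes sent = payload + n_frags * header = 4378 + 4*20 = 4378 + 80 = 4458 B

4, 4458


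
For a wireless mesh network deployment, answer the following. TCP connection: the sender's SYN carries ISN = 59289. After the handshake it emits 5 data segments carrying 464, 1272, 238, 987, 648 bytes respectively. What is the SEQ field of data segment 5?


The SYN occupies sequence number ISN = 59289, so the first data byte is ISN + 1 = 59290.
SEQ of data segment i = (ISN + 1) + sum of payload sizes of segments 1..i-1.
Segment 1: SEQ = 59290, payload = 464 bytes
Segment 2: SEQ = 59754, payload = 1272 bytes
Segment 3: SEQ = 61026, payload = 238 bytes
Segment 4: SEQ = 61264, payload = 987 bytes
Segment 5: SEQ = 62251, payload = 648 bytes
SEQ of segment 5 = 59290 + 464 + 1272 + 238 + 987 = 62251

62251


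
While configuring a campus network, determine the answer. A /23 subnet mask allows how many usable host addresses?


Given: subnet mask /23
Host bits = 32 - 23 = 9
Total addresses = 2^9 = 512
Usable hosts = 512 - 2 (network + broadcast) = 510

510


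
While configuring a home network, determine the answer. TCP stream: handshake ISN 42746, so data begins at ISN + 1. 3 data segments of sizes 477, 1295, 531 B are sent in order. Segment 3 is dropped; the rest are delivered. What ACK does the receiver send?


SYN uses sequence number 42746; first data byte = ISN + 1 = 42747.
Segment 1: SEQ = 42747, len = 477 B, covers [42747, 43223]
Segment 2: SEQ = 43224, len = 1295 B, covers [43224, 44518]
Segment 3: SEQ = 44519, len = 531 B, covers [44519, 45049] [LOST]
In-order data received: bytes [42747, 44518] (segments 1..2).
Segment 3 missing -> gap begins at byte 44519.
Cumulative ACK = next expected in-order byte = 42747 + 477 + 1295 = 44519

44519


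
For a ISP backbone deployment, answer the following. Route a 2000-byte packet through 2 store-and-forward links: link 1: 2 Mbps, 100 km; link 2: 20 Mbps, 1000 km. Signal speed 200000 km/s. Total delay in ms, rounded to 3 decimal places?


Packet = 2000 bytes = 16000 bits. Store-and-forward: sum (t_trans + t_prop) per link.
Link 1: t_trans = 16000/(2*10^6) s = 8.0000 ms; t_prop = 100/200000 s = 0.5000 ms; subtotal = 8.5000 ms
Link 2: t_trans = 16000/(20*10^6) s = 0.8000 ms; t_prop = 1000/200000 s = 5.0000 ms; subtotal = 5.8000 ms
End-to-end = 8.5000 + 5.8000 = 14.3000 ms -> 14.300 ms (3 dp)

14.300


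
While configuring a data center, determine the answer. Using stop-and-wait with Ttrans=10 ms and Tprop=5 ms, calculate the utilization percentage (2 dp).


Given: Ttrans = 10 ms, Tprop = 5 ms
RTT = 2 * Tprop = 2 * 5 = 10 ms
U = Ttrans / (Ttrans + RTT)
U = 10 / (10 + 10)
U = 10 / 20 = 0.5
U% = 50.00%

50.00


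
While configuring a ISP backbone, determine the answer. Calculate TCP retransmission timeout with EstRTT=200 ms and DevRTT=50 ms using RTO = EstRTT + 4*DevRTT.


Given: EstRTT = 200 ms, DevRTT = 50 ms
Timeout = EstRTT + 4 * DevRTT
4 * DevRTT = 4 * 50 = 200
Timeout = 200 + 200 = 400 ms

400


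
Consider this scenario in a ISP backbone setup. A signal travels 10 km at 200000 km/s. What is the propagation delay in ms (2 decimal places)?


Given: distance = 10 km, speed = 200000 km/s
Delay = distance / speed = 10 / 200000 seconds
Delay in ms = 10 * 1000 / 200000
Delay = 0.0500 ms
Rounded to 2 dp = 0.05 ms

0.05


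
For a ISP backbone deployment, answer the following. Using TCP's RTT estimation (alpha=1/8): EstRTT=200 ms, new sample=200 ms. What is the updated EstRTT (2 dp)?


Given: EstRTT = 200 ms, SampleRTT = 200 ms, alpha = 1/8
New EstRTT = (1 - alpha) * EstRTT + alpha * SampleRTT
(7/8) * 200 = 175
(1/8) * 200 = 25
New EstRTT = 175 + 25 = 200 ms -> 200.00 ms (2 dp)

200.00


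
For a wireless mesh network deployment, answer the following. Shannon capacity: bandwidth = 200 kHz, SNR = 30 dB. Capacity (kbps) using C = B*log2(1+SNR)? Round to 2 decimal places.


Given: B = 200 kHz, SNR = 30 dB
SNR linear = 10^(30/10) = 1000
1 + SNR = 1001
log2(1001) = 9.9672262588
C = 200 * 1000 * 9.9672262588 = 1993445.2518 bps
C = 1993.445252 kbps -> 1993.45 kbps (2 dp)

1993.45


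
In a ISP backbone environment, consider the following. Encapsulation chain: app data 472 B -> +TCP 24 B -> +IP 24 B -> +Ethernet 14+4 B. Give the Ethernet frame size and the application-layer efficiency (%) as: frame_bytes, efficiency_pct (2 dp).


TCP segment = 472 + 24 = 496 B
IP packet = 496 + 24 = 520 B
Ethernet frame = 520 + 14 + 4 = 538 B
Efficiency = app / frame = 472 / 538 = 0.877323 = 87.7323% -> 87.73% (2 dp)

538, 87.73


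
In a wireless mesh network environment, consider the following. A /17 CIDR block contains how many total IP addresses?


Given: CIDR prefix /17
Host bits = 32 - 17 = 15
Total addresses = 2^15 = 32768

32768


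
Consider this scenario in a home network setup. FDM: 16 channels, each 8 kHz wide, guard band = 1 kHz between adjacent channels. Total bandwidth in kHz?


Given: 16 channels, 8 kHz each, guard = 1 kHz
Channel bandwidth = 16 * 8 = 128 kHz
Guard bands = 15 gaps * 1 kHz = 15 kHz
Total = 128 + 15 = 143 kHz

143


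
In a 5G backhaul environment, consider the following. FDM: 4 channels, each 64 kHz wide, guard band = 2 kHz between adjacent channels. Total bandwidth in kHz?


Given: 4 channels, 64 kHz each, guard = 2 kHz
Channel bandwidth = 4 * 64 = 256 kHz
Guard bands = 3 gaps * 2 kHz = 6 kHz
Total = 256 + 6 = 262 kHz

262


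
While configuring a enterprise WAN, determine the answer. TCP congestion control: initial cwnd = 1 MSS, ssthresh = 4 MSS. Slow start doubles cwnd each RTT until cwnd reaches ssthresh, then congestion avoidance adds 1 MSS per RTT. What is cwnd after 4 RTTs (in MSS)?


RTT 0: cwnd = 1 MSS (initial)
RTT 1: cwnd = 2 MSS (slow start, doubled)
RTT 2: cwnd = 4 MSS (slow start, doubled)
RTT 3: cwnd = 5 MSS (congestion avoidance, +1)
RTT 4: cwnd = 6 MSS (congestion avoidance, +1)

6


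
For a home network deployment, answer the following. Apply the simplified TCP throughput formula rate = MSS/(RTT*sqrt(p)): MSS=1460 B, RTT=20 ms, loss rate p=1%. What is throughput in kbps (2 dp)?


Given: MSS = 1460 bytes, RTT = 20 ms, loss = 1%
RTT in seconds = 20 / 1000 = 0.02
Loss rate = 1% = 0.01
sqrt(loss) = sqrt(0.01) = 0.1
Throughput (bytes/s) = 1460 / (0.02 * 0.1) = 730000.0000
Throughput (kbps) = 730000.0000 * 8 / 1000 = 5840.000000 -> 5840.00 kbps (2 dp)

5840.00


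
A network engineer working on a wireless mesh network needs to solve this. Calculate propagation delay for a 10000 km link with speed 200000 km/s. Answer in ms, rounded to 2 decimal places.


Given: distance = 10000 km, speed = 200000 km/s
Delay = distance / speed = 10000 / 200000 seconds
Delay in ms = 10000 * 1000 / 200000
Delay = 50.0000 ms
Rounded to 2 dp = 50.00 ms

50.00


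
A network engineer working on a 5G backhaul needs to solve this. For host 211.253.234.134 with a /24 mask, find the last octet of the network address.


Given: IP = 211.253.234.134, prefix = /24
Subnet mask = 255.255.255.0
Last octet of IP: 134
Last octet of mask: 0
Network last octet = 134 AND 0 = 0

0


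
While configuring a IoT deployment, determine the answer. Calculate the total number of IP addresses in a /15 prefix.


Given: CIDR prefix /15
Host bits = 32 - 15 = 17
Total addresses = 2^17 = 131072

131072


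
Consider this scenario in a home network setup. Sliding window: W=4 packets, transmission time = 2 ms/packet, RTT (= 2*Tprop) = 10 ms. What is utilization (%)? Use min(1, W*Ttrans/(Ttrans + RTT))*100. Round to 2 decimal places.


Given: W = 4, Ttrans = 2 ms, RTT = 10 ms (= 2 * Tprop, Tprop = 5 ms)
Cycle time = Ttrans + RTT = 2 + 10 = 12 ms (first packet sent until its ACK returns)
W * Ttrans = 4 * 2 = 8 ms of sending per cycle
W * Ttrans / (Ttrans + RTT) = 8 / 12 = 0.666667
U = min(1, 0.666667) = 0.666667
U% = 66.67%

66.67


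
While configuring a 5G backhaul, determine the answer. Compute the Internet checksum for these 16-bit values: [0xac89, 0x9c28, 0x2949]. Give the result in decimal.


Given words: [0xac89, 0x9c28, 0x2949]
Step 1: Sum all words
Raw sum = 44169 + 39976 + 10569 = 94714
Step 2: Fold carry: (29178 + 1) = 29179
One's complement = ~29179 & 0xFFFF = 36356

36356


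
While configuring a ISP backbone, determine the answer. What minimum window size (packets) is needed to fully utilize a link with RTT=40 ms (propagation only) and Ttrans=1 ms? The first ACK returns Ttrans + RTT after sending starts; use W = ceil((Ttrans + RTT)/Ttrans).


Given: Ttrans = 1 ms, RTT = 40 ms (= 2 * Tprop, Tprop = 20 ms)
Time until first ACK returns = Ttrans + RTT = 1 + 40 = 41 ms
Need W * Ttrans >= Ttrans + RTT  ->  W >= (Ttrans + RTT) / Ttrans
(Ttrans + RTT) / Ttrans = 41 / 1 = 41
W_min = ceil(41) = 41

41


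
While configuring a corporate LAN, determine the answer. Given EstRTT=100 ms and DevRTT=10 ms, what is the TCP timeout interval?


Given: EstRTT = 100 ms, DevRTT = 10 ms
Timeout = EstRTT + 4 * DevRTT
4 * DevRTT = 4 * 10 = 40
Timeout = 100 + 40 = 140 ms

140


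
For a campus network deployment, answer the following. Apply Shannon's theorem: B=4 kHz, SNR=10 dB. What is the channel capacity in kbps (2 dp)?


Given: B = 4 kHz, SNR = 10 dB
SNR linear = 10^(10/10) = 10
1 + SNR = 11
log2(11) = 3.4594316186
C = 4 * 1000 * 3.4594316186 = 13837.7265 bps
C = 13.837726 kbps -> 13.84 kbps (2 dp)

13.84


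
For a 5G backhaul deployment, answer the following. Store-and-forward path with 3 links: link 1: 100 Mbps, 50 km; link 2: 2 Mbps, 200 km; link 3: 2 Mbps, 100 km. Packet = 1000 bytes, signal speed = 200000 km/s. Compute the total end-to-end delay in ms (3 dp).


Packet = 1000 bytes = 8000 bits. Store-and-forward: sum (t_trans + t_prop) per link.
Link 1: t_trans = 8000/(100*10^6) s = 0.0800 ms; t_prop = 50/200000 s = 0.2500 ms; subtotal = 0.3300 ms
Link 2: t_trans = 8000/(2*10^6) s = 4.0000 ms; t_prop = 200/200000 s = 1.0000 ms; subtotal = 5.0000 ms
Link 3: t_trans = 8000/(2*10^6) s = 4.0000 ms; t_prop = 100/200000 s = 0.5000 ms; subtotal = 4.5000 ms
End-to-end = 0.3300 + 5.0000 + 4.5000 = 9.8300 ms -> 9.830 ms (3 dp)

9.830


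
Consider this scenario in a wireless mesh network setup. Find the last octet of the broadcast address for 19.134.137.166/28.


Given: IP = 19.134.137.166, prefix = /28
Host bits = 32 - 28 = 4
Network last octet = 166 AND mask = 160
Host part size = 2^4 - 1 = 15
Broadcast last octet = 160 OR 15 = 175

175


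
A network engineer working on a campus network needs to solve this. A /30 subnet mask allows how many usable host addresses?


Given: subnet mask /30
Host bits = 32 - 30 = 2
Total addresses = 2^2 = 4
Usable hosts = 4 - 2 (network + broadcast) = 2

2


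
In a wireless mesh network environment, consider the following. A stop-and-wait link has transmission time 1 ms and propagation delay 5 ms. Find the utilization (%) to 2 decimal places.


Given: Ttrans = 1 ms, Tprop = 5 ms
RTT = 2 * Tprop = 2 * 5 = 10 ms
U = Ttrans / (Ttrans + RTT)
U = 1 / (1 + 10)
U = 1 / 11 = 0.090909
U% = 9.09%

9.09


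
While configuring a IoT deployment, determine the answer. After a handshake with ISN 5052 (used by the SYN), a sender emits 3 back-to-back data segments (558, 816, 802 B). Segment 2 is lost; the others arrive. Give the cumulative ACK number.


SYN uses sequence number 5052; first data byte = ISN + 1 = 5053.
Segment 1: SEQ = 5053, len = 558 B, covers [5053, 5610]
Segment 2: SEQ = 5611, len = 816 B, covers [5611, 6426] [LOST]
Segment 3: SEQ = 6427, len = 802 B, covers [6427, 7228]
In-order data received: bytes [5053, 5610] (segments 1..1).
Segment 2 missing -> gap begins at byte 5611; later segments buffered out of order.
Cumulative ACK = next expected in-order byte = 5053 + 558 = 5611

5611


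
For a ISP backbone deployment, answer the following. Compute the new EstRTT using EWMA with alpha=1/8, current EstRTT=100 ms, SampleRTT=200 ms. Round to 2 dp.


Given: EstRTT = 100 ms, SampleRTT = 200 ms, alpha = 1/8
New EstRTT = (1 - alpha) * EstRTT + alpha * SampleRTT
(7/8) * 100 = 87.5
(1/8) * 200 = 25
New EstRTT = 87.5 + 25 = 112.5 ms -> 112.50 ms (2 dp)

112.50


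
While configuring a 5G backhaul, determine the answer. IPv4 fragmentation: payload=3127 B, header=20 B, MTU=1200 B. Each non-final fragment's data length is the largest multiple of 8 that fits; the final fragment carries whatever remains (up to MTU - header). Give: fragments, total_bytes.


Max data per non-final fragment = floor((MTU - header)/8)*8 = floor((1200 - 20)/8)*8 = floor(1180/8)*8 = 1176 B
Final fragment needs no 8-byte alignment: it can carry up to MTU - header = 1180 B
Non-final fragments needed = ceil((payload - 1180) / 1176) = ceil(1947/1176) = ceil(1.6556) = 2
Number of fragments = 2 + 1 = 3
Fragment sizes (data): 2 * 1176 B + 775 B (last, 775 <= 1180 OK)
Total bytes sent = payload + n_frags * header = 3127 + 3*20 = 3127 + 60 = 3187 B

3, 3187


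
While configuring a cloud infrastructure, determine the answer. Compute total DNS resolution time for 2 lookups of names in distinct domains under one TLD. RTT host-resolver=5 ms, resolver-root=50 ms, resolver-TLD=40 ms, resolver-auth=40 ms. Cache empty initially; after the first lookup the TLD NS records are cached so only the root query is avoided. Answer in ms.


Lookup 1 (cold cache): local + root + TLD + auth = 5 + 50 + 40 + 40 = 135 ms
Lookups 2..2 (TLD NS cached -> skip root; new domain -> still ask TLD and auth): local + TLD + auth = 5 + 40 + 40 = 85 ms each
Remaining 1 lookups: 1 * 85 = 85 ms
Total = 135 + 85 = 220 ms

220


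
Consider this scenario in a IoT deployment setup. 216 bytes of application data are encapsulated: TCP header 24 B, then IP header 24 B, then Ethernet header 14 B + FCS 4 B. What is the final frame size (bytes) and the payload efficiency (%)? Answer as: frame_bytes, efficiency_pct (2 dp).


TCP segment = 216 + 24 = 240 B
IP packet = 240 + 24 = 264 B
Ethernet frame = 264 + 14 + 4 = 282 B
Efficiency = app / frame = 216 / 282 = 0.765957 = 76.5957% -> 76.60% (2 dp)

282, 76.60


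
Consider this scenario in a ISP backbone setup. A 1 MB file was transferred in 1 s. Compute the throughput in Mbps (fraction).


Given: file = 1 MB, time = 1 s
File in Mb = 1 * 8 = 8 Mb
Throughput = 8 / 1 Mbps
Throughput = 8 Mbps

8


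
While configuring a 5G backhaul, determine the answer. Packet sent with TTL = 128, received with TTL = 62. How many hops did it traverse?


Given: initial TTL = 128, received TTL = 62
Hops = initial TTL - received TTL
Hops = 128 - 62 = 66

66


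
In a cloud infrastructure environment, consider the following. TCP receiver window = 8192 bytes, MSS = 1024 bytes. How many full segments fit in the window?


Given: RWND = 8192 bytes, MSS = 1024 bytes
Full segments = floor(RWND / MSS)
Full segments = floor(8192 / 1024)
Full segments = floor(8.0) = 8

8


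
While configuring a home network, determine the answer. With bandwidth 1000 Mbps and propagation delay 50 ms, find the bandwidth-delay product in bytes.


Given: bandwidth = 1000 Mbps, delay = 50 ms
BDP in bits = 1000 * 10^6 * 50 / 1000
BDP in bits = 50000000
BDP in bytes = 50000000 / 8 = 6250000

6250000


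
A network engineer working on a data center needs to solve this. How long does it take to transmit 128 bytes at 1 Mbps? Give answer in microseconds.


Given: packet = 128 bytes, bandwidth = 1 Mbps
Packet in bits = 128 * 8 = 1024 bits
Bandwidth = 1 * 10^6 = 1000000 bps
Time = 1024 / 1000000 seconds
Time in us = 1024 * 10^6 / 1000000 = 1024

1024


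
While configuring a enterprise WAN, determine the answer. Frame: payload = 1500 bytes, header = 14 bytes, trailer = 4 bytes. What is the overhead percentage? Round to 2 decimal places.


Given: payload = 1500 B, header = 14 B, trailer = 4 B
Overhead bytes = header + trailer = 14 + 4 = 18
Total frame = payload + overhead = 1500 + 18 = 1518
Overhead % = 18 / 1518 * 100 = 1.1858% -> 1.19% (2 dp)

1.19


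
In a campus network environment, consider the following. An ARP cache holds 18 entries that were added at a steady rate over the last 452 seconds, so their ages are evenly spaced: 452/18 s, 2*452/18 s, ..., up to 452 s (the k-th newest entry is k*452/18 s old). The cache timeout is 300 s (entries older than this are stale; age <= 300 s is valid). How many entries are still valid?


Ages are k * 452/18 s for k = 1..18 (spacing = 25.1111 s).
Entry k is valid iff k * 452/18 <= 300 iff k <= 18 * 300 / 452 = 11.9469
n_valid = floor(11.9469) = 11
(n_stale = 18 - 11 = 7)

11


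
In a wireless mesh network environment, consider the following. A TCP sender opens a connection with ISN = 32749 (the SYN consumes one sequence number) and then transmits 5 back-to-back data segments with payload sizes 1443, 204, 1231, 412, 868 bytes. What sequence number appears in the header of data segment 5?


The SYN occupies sequence number ISN = 32749, so the first data byte is ISN + 1 = 32750.
SEQ of data segment i = (ISN + 1) + sum of payload sizes of segments 1..i-1.
Segment 1: SEQ = 32750, payload = 1443 bytes
Segment 2: SEQ = 34193, payload = 204 bytes
Segment 3: SEQ = 34397, payload = 1231 bytes
Segment 4: SEQ = 35628, payload = 412 bytes
Segment 5: SEQ = 36040, payload = 868 bytes
SEQ of segment 5 = 32750 + 1443 + 204 + 1231 + 412 = 36040

36040


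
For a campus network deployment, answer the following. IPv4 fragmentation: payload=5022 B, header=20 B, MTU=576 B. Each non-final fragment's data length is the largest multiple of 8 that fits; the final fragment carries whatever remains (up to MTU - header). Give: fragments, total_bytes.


Max data per non-final fragment = floor((MTU - header)/8)*8 = floor((576 - 20)/8)*8 = floor(556/8)*8 = 552 B
Final fragment needs no 8-byte alignment: it can carry up to MTU - header = 556 B
Non-final fragments needed = ceil((payload - 556) / 552) = ceil(4466/552) = ceil(8.0906) = 9
Number of fragments = 9 + 1 = 10
Fragment sizes (data): 9 * 552 B + 54 B (last, 54 <= 556 OK)
Total bytes sent = payload + n_frags * header = 5022 + 10*20 = 5022 + 200 = 5222 B

10, 5222


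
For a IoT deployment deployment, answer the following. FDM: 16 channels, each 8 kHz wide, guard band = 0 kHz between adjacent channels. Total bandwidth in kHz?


Given: 16 channels, 8 kHz each, guard = 0 kHz
Channel bandwidth = 16 * 8 = 128 kHz
Guard bands = 15 gaps * 0 kHz = 0 kHz
Total = 128 + 0 = 128 kHz

128


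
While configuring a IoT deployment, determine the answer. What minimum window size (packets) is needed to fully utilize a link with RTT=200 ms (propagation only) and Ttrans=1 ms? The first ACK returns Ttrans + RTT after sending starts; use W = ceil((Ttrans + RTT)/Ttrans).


Given: Ttrans = 1 ms, RTT = 200 ms (= 2 * Tprop, Tprop = 100 ms)
Time until first ACK returns = Ttrans + RTT = 1 + 200 = 201 ms
Need W * Ttrans >= Ttrans + RTT  ->  W >= (Ttrans + RTT) / Ttrans
(Ttrans + RTT) / Ttrans = 201 / 1 = 201
W_min = ceil(201) = 201

201


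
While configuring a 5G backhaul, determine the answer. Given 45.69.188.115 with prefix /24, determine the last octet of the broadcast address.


Given: IP = 45.69.188.115, prefix = /24
Host bits = 32 - 24 = 8
Network last octet = 115 AND mask = 0
Host part size = 2^8 - 1 = 255
Broadcast last octet = 0 OR 255 = 255

255


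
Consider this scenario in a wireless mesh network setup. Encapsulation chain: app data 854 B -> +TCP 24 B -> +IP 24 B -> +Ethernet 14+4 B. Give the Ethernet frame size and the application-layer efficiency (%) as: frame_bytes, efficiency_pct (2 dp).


TCP segment = 854 + 24 = 878 B
IP packet = 878 + 24 = 902 B
Ethernet frame = 902 + 14 + 4 = 920 B
Efficiency = app / frame = 854 / 920 = 0.928261 = 92.8261% -> 92.83% (2 dp)

920, 92.83


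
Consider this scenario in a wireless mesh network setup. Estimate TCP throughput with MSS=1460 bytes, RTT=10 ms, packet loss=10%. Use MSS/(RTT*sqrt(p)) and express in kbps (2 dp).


Given: MSS = 1460 bytes, RTT = 10 ms, loss = 10%
RTT in seconds = 10 / 1000 = 0.01
Loss rate = 10% = 0.1
sqrt(loss) = sqrt(0.1) = 0.316227766017
Throughput (bytes/s) = 1460 / (0.01 * 0.316227766017) = 461692.5384
Throughput (kbps) = 461692.5384 * 8 / 1000 = 3693.540307 -> 3693.54 kbps (2 dp)

3693.54


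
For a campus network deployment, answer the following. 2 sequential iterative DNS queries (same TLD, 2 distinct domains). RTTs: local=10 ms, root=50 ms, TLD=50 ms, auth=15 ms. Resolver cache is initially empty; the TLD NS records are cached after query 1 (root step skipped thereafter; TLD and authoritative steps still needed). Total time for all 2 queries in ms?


Lookup 1 (cold cache): local + root + TLD + auth = 10 + 50 + 50 + 15 = 125 ms
Lookups 2..2 (TLD NS cached -> skip root; new domain -> still ask TLD and auth): local + TLD + auth = 10 + 50 + 15 = 75 ms each
Remaining 1 lookups: 1 * 75 = 75 ms
Total = 125 + 75 = 200 ms

200


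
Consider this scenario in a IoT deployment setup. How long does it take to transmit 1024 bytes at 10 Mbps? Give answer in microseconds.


Given: packet = 1024 bytes, bandwidth = 10 Mbps
Packet in bits = 1024 * 8 = 8192 bits
Bandwidth = 10 * 10^6 = 10000000 bps
Time = 8192 / 10000000 seconds
Time in us = 8192 * 10^6 / 10000000 = 819.2

819.2


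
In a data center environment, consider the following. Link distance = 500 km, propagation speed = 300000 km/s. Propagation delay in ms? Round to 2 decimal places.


Given: distance = 500 km, speed = 300000 km/s
Delay = distance / speed = 500 / 300000 seconds
Delay in ms = 500 * 1000 / 300000
Delay = 1.6667 ms
Rounded to 2 dp = 1.67 ms

1.67


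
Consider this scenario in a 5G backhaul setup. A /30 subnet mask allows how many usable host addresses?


Given: subnet mask /30
Host bits = 32 - 30 = 2
Total addresses = 2^2 = 4
Usable hosts = 4 - 2 (network + broadcast) = 2

2


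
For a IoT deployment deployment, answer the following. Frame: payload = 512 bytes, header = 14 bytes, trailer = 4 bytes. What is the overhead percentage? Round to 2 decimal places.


Given: payload = 512 B, header = 14 B, trailer = 4 B
Overhead bytes = header + trailer = 14 + 4 = 18
Total frame = payload + overhead = 512 + 18 = 530
Overhead % = 18 / 530 * 100 = 3.3962% -> 3.40% (2 dp)

3.40


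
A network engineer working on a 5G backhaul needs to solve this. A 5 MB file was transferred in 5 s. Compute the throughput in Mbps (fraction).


Given: file = 5 MB, time = 5 s
File in Mb = 5 * 8 = 40 Mb
Throughput = 40 / 5 Mbps
Throughput = 8 Mbps

8


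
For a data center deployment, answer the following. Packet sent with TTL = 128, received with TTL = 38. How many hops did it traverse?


Given: initial TTL = 128, received TTL = 38
Hops = initial TTL - received TTL
Hops = 128 - 38 = 90

90


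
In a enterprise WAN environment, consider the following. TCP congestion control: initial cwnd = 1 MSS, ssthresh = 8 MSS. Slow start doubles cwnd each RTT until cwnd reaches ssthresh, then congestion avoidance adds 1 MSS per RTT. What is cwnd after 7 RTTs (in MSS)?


RTT 0: cwnd = 1 MSS (initial)
RTT 1: cwnd = 2 MSS (slow start, doubled)
RTT 2: cwnd = 4 MSS (slow start, doubled)
RTT 3: cwnd = 8 MSS (slow start, doubled)
RTT 4: cwnd = 9 MSS (congestion avoidance, +1)
RTT 5: cwnd = 10 MSS (congestion avoidance, +1)
RTT 6: cwnd = 11 MSS (congestion avoidance, +1)
RTT 7: cwnd = 12 MSS (congestion avoidance, +1)

12


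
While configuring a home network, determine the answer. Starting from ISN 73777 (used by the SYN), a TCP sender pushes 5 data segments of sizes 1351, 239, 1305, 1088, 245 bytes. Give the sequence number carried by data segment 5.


The SYN occupies sequence number ISN = 73777, so the first data byte is ISN + 1 = 73778.
SEQ of data segment i = (ISN + 1) + sum of payload sizes of segments 1..i-1.
Segment 1: SEQ = 73778, payload = 1351 bytes
Segment 2: SEQ = 75129, payload = 239 bytes
Segment 3: SEQ = 75368, payload = 1305 bytes
Segment 4: SEQ = 76673, payload = 1088 bytes
Segment 5: SEQ = 77761, payload = 245 bytes
SEQ of segment 5 = 73778 + 1351 + 239 + 1305 + 1088 = 77761

77761


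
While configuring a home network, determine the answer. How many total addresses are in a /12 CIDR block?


Given: CIDR prefix /12
Host bits = 32 - 12 = 20
Total addresses = 2^20 = 1048576

1048576


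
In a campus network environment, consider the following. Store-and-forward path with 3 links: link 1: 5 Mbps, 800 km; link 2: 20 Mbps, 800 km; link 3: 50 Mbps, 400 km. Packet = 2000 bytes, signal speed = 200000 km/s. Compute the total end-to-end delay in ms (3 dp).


Packet = 2000 bytes = 16000 bits. Store-and-forward: sum (t_trans + t_prop) per link.
Link 1: t_trans = 16000/(5*10^6) s = 3.2000 ms; t_prop = 800/200000 s = 4.0000 ms; subtotal = 7.2000 ms
Link 2: t_trans = 16000/(20*10^6) s = 0.8000 ms; t_prop = 800/200000 s = 4.0000 ms; subtotal = 4.8000 ms
Link 3: t_trans = 16000/(50*10^6) s = 0.3200 ms; t_prop = 400/200000 s = 2.0000 ms; subtotal = 2.3200 ms
End-to-end = 7.2000 + 4.8000 + 2.3200 = 14.3200 ms -> 14.320 ms (3 dp)

14.320


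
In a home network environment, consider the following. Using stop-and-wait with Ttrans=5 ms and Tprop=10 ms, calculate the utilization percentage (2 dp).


Given: Ttrans = 5 ms, Tprop = 10 ms
RTT = 2 * Tprop = 2 * 10 = 20 ms
U = Ttrans / (Ttrans + RTT)
U = 5 / (5 + 20)
U = 5 / 25 = 0.2
U% = 20.00%

20.00


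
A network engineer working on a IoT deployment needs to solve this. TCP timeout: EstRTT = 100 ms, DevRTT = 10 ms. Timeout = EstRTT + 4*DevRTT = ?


Given: EstRTT = 100 ms, DevRTT = 10 ms
Timeout = EstRTT + 4 * DevRTT
4 * DevRTT = 4 * 10 = 40
Timeout = 100 + 40 = 140 ms

140


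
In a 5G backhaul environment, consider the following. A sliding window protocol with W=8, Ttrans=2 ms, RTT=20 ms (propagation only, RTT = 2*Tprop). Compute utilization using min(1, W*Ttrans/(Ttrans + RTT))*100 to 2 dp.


Given: W = 8, Ttrans = 2 ms, RTT = 20 ms (= 2 * Tprop, Tprop = 10 ms)
Cycle time = Ttrans + RTT = 2 + 20 = 22 ms (first packet sent until its ACK returns)
W * Ttrans = 8 * 2 = 16 ms of sending per cycle
W * Ttrans / (Ttrans + RTT) = 16 / 22 = 0.727273
U = min(1, 0.727273) = 0.727273
U% = 72.73%

72.73


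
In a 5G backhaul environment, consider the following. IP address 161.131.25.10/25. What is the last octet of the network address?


Given: IP = 161.131.25.10, prefix = /25
Subnet mask = 255.255.255.128
Last octet of IP: 10
Last octet of mask: 128
Network last octet = 10 AND 128 = 0

0


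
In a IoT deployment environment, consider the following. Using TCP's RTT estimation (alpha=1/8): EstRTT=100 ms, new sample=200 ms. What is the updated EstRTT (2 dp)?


Given: EstRTT = 100 ms, SampleRTT = 200 ms, alpha = 1/8
New EstRTT = (1 - alpha) * EstRTT + alpha * SampleRTT
(7/8) * 100 = 87.5
(1/8) * 200 = 25
New EstRTT = 87.5 + 25 = 112.5 ms -> 112.50 ms (2 dp)

112.50


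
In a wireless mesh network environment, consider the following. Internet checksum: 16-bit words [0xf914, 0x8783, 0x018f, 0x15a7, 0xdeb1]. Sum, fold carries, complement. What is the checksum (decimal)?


Given words: [0xf914, 0x8783, 0x018f, 0x15a7, 0xdeb1]
Step 1: Sum all words
Raw sum = 63764 + 34691 + 399 + 5543 + 57009 = 161406
Step 2: Fold carry: (30334 + 2) = 30336
One's complement = ~30336 & 0xFFFF = 35199

35199


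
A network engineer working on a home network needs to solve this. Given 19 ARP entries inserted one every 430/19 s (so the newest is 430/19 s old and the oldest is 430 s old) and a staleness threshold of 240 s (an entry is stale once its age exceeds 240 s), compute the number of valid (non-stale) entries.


Ages are k * 430/19 s for k = 1..19 (spacing = 22.6316 s).
Entry k is valid iff k * 430/19 <= 240 iff k <= 19 * 240 / 430 = 10.6047
n_valid = floor(10.6047) = 10
(n_stale = 19 - 10 = 9)

10


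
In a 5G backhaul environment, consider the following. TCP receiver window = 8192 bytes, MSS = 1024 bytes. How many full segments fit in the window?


Given: RWND = 8192 bytes, MSS = 1024 bytes
Full segments = floor(RWND / MSS)
Full segments = floor(8192 / 1024)
Full segments = floor(8.0) = 8

8


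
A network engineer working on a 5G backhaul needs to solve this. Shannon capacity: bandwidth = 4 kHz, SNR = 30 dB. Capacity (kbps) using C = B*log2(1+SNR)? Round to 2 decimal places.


Given: B = 4 kHz, SNR = 30 dB
SNR linear = 10^(30/10) = 1000
1 + SNR = 1001
log2(1001) = 9.9672262588
C = 4 * 1000 * 9.9672262588 = 39868.9050 bps
C = 39.868905 kbps -> 39.87 kbps (2 dp)

39.87


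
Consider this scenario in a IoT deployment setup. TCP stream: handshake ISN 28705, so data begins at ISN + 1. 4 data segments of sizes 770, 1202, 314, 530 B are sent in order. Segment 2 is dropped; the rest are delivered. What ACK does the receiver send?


SYN uses sequence number 28705; first data byte = ISN + 1 = 28706.
Segment 1: SEQ = 28706, len = 770 B, covers [28706, 29475]
Segment 2: SEQ = 29476, len = 1202 B, covers [29476, 30677] [LOST]
Segment 3: SEQ = 30678, len = 314 B, covers [30678, 30991]
Segment 4: SEQ = 30992, len = 530 B, covers [30992, 31521]
In-order data received: bytes [28706, 29475] (segments 1..1).
Segment 2 missing -> gap begins at byte 29476; later segments buffered out of order.
Cumulative ACK = next expected in-order byte = 28706 + 770 = 29476

29476


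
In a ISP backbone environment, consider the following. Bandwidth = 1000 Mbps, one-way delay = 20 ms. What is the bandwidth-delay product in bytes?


Given: bandwidth = 1000 Mbps, delay = 20 ms
BDP in bits = 1000 * 10^6 * 20 / 1000
BDP in bits = 20000000
BDP in bytes = 20000000 / 8 = 2500000

2500000


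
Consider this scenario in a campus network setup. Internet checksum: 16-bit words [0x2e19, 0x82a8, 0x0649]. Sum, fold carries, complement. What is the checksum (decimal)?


Given words: [0x2e19, 0x82a8, 0x0649]
Step 1: Sum all words
Raw sum = 11801 + 33448 + 1609 = 46858
One's complement = ~46858 & 0xFFFF = 18677

18677


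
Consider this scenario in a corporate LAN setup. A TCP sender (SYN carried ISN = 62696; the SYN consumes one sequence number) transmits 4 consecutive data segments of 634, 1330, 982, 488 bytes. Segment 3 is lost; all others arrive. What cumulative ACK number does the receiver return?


SYN uses sequence number 62696; first data byte = ISN + 1 = 62697.
Segment 1: SEQ = 62697, len = 634 B, covers [62697, 63330]
Segment 2: SEQ = 63331, len = 1330 B, covers [63331, 64660]
Segment 3: SEQ = 64661, len = 982 B, covers [64661, 65642] [LOST]
Segment 4: SEQ = 65643, len = 488 B, covers [65643, 66130]
In-order data received: bytes [62697, 64660] (segments 1..2).
Segment 3 missing -> gap begins at byte 64661; later segments buffered out of order.
Cumulative ACK = next expected in-order byte = 62697 + 634 + 1330 = 64661

64661
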